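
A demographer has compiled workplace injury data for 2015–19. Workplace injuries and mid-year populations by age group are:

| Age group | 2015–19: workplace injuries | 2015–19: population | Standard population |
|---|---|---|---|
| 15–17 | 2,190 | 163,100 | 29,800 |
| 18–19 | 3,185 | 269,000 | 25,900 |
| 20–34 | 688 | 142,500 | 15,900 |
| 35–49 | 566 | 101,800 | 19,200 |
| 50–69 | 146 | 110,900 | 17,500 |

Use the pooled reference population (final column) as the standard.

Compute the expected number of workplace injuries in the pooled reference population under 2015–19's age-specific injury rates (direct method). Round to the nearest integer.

913

Age-specific rates per 10,000 for 2015–19: 134.27, 118.40, 48.28, 55.60, 13.17.
Expected workplace injuries = Σ (standard pop × age-specific rate ÷ 10,000)
= 29,800×134.27/10,000 + 25,900×118.40/10,000 + 15,900×48.28/10,000 + 19,200×55.60/10,000 + 17,500×13.17/10,000
= 400.13 + 306.66 + 76.77 + 106.75 + 23.04 = 913.35.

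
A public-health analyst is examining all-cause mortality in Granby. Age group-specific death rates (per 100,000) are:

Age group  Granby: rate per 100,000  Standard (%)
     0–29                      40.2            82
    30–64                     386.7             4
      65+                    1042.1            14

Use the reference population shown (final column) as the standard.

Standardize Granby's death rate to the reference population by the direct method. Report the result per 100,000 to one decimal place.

194.3

Standard weights: 0.82, 0.04, 0.14.
Standardized rate: 0.8200×40.2 + 0.0400×386.7 + 0.1400×1042.1 = 194.3260 per 100,000.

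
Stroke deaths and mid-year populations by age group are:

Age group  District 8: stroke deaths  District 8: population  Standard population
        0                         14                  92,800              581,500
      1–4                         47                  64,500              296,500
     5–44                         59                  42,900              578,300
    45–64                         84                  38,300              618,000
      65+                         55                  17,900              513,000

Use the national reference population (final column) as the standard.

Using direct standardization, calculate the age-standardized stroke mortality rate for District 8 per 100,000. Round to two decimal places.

155.79

Age-specific rates per 100,000 for District 8: 15.09, 72.87, 137.53, 219.32, 307.26.
Standard total = 2,587,300; weights = 0.2248, 0.1146, 0.2235, 0.2389, 0.1983.
Standardized rate: 0.2248×15.09 + 0.1146×72.87 + 0.2235×137.53 + 0.2389×219.32 + 0.1983×307.26 = 155.7907 per 100,000.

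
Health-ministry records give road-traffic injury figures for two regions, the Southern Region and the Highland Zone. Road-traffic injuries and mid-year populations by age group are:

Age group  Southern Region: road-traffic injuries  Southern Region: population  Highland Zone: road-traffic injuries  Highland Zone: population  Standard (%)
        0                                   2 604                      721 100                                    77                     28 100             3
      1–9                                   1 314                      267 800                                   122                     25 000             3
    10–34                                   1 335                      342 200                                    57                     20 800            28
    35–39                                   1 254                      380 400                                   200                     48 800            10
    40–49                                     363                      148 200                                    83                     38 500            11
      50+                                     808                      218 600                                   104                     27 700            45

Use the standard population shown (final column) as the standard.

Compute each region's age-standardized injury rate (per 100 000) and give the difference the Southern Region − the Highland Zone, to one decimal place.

Age-specific rates per 100 000 for the Southern Region: 361.11, 490.66, 390.12, 329.65, 244.94, 369.62.
For the Highland Zone: 274.02, 488.00, 274.04, 409.84, 215.58, 375.45.
Standard weights: 0.03, 0.03, 0.28, 0.10, 0.11, 0.45.
The Southern Region: 0.0300×361.11 + 0.0300×490.66 + 0.2800×390.12 + 0.1000×329.65 + 0.1100×244.94 + 0.4500×369.62 = 361.0276 per 100 000.
The Highland Zone: 0.0300×274.02 + 0.0300×488.00 + 0.2800×274.04 + 0.1000×409.84 + 0.1100×215.58 + 0.4500×375.45 = 333.2424 per 100 000.
Difference = 361.0276 − 333.2424 = 27.7852.

27.8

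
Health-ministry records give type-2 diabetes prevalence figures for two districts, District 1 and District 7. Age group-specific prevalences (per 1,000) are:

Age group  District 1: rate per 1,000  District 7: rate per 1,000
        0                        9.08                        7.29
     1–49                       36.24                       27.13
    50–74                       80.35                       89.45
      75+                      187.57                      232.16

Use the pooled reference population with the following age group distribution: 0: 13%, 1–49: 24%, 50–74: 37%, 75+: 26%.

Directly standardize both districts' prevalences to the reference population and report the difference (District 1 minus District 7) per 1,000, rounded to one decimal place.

Standard weights: 0.13, 0.24, 0.37, 0.26.
District 1: 0.1300×9.08 + 0.2400×36.24 + 0.3700×80.35 + 0.2600×187.57 = 88.3757 per 1,000.
District 7: 0.1300×7.29 + 0.2400×27.13 + 0.3700×89.45 + 0.2600×232.16 = 100.9170 per 1,000.
Difference = 88.3757 − 100.9170 = -12.5413.

-12.5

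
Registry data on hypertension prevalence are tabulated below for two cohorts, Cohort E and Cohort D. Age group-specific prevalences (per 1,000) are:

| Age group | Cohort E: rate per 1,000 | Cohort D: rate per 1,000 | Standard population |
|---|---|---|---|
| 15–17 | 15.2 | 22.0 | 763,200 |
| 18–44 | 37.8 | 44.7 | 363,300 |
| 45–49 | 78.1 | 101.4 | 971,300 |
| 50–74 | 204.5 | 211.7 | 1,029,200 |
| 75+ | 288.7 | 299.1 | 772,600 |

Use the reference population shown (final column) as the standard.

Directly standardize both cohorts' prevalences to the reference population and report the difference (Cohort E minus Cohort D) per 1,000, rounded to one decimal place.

-11.7

Standard total = 3,899,600; weights = 0.1957, 0.0932, 0.2491, 0.2639, 0.1981.
Cohort E: 0.1957×15.2 + 0.0932×37.8 + 0.2491×78.1 + 0.2639×204.5 + 0.1981×288.7 = 137.1199 per 1,000.
Cohort D: 0.1957×22.0 + 0.0932×44.7 + 0.2491×101.4 + 0.2639×211.7 + 0.1981×299.1 = 148.8578 per 1,000.
Difference = 137.1199 − 148.8578 = -11.7379.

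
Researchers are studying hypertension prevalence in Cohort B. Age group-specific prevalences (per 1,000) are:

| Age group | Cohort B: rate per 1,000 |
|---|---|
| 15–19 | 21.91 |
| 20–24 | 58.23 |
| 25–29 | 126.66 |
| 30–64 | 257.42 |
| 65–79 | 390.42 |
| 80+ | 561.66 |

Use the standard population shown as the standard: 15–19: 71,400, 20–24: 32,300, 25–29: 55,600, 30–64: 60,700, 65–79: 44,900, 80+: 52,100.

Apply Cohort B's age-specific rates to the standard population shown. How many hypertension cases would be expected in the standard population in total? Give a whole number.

Expected hypertension cases = Σ (standard pop × age-specific rate ÷ 1,000)
= 71,400×21.91/1,000 + 32,300×58.23/1,000 + 55,600×126.66/1,000 + 60,700×257.42/1,000 + 44,900×390.42/1,000 + 52,100×561.66/1,000
= 1564.37 + 1880.83 + 7042.30 + 15625.39 + 17529.86 + 29262.49 = 72905.24.

72905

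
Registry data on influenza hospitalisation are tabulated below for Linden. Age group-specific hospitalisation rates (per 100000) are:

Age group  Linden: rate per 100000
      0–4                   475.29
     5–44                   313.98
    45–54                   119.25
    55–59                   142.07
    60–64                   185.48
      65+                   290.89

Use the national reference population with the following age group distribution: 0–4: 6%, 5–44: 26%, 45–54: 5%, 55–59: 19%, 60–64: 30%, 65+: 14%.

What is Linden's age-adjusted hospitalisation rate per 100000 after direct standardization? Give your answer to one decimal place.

Standard weights: 0.06, 0.26, 0.05, 0.19, 0.30, 0.14.
Standardized rate: 0.0600×475.29 + 0.2600×313.98 + 0.0500×119.25 + 0.1900×142.07 + 0.3000×185.48 + 0.1400×290.89 = 239.4766 per 100000.

239.5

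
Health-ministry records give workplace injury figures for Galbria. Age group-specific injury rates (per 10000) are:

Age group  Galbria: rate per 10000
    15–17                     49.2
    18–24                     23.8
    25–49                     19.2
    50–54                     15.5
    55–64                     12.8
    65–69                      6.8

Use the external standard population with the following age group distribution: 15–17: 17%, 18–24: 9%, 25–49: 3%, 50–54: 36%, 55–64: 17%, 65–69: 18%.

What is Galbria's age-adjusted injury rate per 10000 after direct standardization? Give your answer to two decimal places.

Standard weights: 0.17, 0.09, 0.03, 0.36, 0.17, 0.18.
Standardized rate: 0.1700×49.2 + 0.0900×23.8 + 0.0300×19.2 + 0.3600×15.5 + 0.1700×12.8 + 0.1800×6.8 = 20.0620 per 10000.

20.06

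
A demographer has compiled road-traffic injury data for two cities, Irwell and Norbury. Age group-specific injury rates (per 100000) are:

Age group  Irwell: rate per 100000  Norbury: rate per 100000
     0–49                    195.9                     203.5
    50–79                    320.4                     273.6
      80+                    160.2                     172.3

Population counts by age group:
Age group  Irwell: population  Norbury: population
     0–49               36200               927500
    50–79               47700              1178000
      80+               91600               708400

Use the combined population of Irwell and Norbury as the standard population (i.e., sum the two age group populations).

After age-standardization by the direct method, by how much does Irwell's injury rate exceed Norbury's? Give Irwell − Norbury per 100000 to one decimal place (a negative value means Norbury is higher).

13.5

Combined standard total = 2989400; weights = 0.3224, 0.4100, 0.2676.
Irwell: 0.3224×195.9 + 0.4100×320.4 + 0.2676×160.2 = 237.3932 per 100000.
Norbury: 0.3224×203.5 + 0.4100×273.6 + 0.2676×172.3 = 223.8926 per 100000.
Difference = 237.3932 − 223.8926 = 13.5006.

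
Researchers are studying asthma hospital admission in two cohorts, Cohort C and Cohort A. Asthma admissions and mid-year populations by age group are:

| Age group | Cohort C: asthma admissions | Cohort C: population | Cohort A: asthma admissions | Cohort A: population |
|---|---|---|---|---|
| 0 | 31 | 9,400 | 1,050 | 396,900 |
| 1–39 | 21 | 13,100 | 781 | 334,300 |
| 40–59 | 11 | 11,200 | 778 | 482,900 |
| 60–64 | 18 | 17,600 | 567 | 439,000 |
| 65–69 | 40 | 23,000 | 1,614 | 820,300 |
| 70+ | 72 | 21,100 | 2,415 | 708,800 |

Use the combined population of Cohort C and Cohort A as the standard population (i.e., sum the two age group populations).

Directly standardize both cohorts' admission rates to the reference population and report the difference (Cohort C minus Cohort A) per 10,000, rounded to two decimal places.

Age-specific rates per 10,000 for Cohort C: 32.98, 16.03, 9.82, 10.23, 17.39, 34.12.
For Cohort A: 26.46, 23.36, 16.11, 12.92, 19.68, 34.07.
Combined standard total = 3,277,600; weights = 0.1240, 0.1060, 0.1508, 0.1393, 0.2573, 0.2227.
Cohort C: 0.1240×32.98 + 0.1060×16.03 + 0.1508×9.82 + 0.1393×10.23 + 0.2573×17.39 + 0.2227×34.12 = 20.7662 per 10,000.
Cohort A: 0.1240×26.46 + 0.1060×23.36 + 0.1508×16.11 + 0.1393×12.92 + 0.2573×19.68 + 0.2227×34.07 = 22.6336 per 10,000.
Difference = 20.7662 − 22.6336 = -1.8674.

-1.87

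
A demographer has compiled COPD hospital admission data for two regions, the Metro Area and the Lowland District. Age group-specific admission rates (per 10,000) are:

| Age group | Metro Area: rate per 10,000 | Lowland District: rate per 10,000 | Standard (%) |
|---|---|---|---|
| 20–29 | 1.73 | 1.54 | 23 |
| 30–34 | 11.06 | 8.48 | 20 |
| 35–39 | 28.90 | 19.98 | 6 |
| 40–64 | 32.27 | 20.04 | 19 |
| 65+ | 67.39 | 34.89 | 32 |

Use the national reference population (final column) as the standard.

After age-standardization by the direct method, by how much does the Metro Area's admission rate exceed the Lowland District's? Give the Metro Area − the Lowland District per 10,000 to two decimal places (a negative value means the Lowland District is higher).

Standard weights: 0.23, 0.20, 0.06, 0.19, 0.32.
The Metro Area: 0.2300×1.73 + 0.2000×11.06 + 0.0600×28.90 + 0.1900×32.27 + 0.3200×67.39 = 32.0400 per 10,000.
The Lowland District: 0.2300×1.54 + 0.2000×8.48 + 0.0600×19.98 + 0.1900×20.04 + 0.3200×34.89 = 18.2214 per 10,000.
Difference = 32.0400 − 18.2214 = 13.8186.

13.82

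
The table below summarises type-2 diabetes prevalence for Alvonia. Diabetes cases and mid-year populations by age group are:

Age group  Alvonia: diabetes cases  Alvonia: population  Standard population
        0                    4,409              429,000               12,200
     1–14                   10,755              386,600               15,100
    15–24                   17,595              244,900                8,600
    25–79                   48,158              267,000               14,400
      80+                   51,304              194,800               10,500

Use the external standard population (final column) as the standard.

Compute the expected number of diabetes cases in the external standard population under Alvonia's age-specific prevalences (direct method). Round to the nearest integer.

6526

Age-specific rates per 1,000 for Alvonia: 10.277, 27.819, 71.846, 180.367, 263.368.
Expected diabetes cases = Σ (standard pop × age-specific rate ÷ 1,000)
= 12,200×10.277/1,000 + 15,100×27.819/1,000 + 8,600×71.846/1,000 + 14,400×180.367/1,000 + 10,500×263.368/1,000
= 125.38 + 420.07 + 617.87 + 2597.29 + 2765.36 = 6525.98.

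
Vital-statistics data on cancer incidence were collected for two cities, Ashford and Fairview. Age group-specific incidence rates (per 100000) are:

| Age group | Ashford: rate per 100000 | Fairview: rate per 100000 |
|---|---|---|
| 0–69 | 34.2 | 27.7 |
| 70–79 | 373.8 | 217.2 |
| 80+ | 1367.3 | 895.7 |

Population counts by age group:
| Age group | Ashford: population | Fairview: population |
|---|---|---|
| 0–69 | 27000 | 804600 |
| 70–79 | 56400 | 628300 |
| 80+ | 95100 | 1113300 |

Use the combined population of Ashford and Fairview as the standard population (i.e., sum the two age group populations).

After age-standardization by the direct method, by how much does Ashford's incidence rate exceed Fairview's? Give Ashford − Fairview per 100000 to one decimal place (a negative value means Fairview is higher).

250.5

Combined standard total = 2724700; weights = 0.3052, 0.2513, 0.4435.
Ashford: 0.3052×34.2 + 0.2513×373.8 + 0.4435×1367.3 = 710.7670 per 100000.
Fairview: 0.3052×27.7 + 0.2513×217.2 + 0.4435×895.7 = 460.2767 per 100000.
Difference = 710.7670 − 460.2767 = 250.4903.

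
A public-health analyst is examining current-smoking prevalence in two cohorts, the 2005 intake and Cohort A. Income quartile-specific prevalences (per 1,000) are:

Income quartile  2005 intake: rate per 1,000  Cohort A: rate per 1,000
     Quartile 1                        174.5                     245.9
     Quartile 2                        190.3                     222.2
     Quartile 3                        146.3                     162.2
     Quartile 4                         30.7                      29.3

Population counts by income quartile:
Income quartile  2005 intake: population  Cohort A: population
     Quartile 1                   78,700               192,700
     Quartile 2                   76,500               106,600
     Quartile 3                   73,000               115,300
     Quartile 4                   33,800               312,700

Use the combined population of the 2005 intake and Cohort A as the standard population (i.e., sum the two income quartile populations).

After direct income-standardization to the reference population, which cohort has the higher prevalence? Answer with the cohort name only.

Combined standard total = 989,300; weights = 0.2743, 0.1851, 0.1903, 0.3502.
The 2005 intake: 0.2743×174.5 + 0.1851×190.3 + 0.1903×146.3 + 0.3502×30.7 = 121.6912 per 1,000.
Cohort A: 0.2743×245.9 + 0.1851×222.2 + 0.1903×162.2 + 0.3502×29.3 = 149.7188 per 1,000.
The crude rates (152.70 vs 136.03) would put the 2005 intake higher, but that reflects its income composition; once standardized to a common income structure, Cohort A has the higher underlying rate.

Cohort A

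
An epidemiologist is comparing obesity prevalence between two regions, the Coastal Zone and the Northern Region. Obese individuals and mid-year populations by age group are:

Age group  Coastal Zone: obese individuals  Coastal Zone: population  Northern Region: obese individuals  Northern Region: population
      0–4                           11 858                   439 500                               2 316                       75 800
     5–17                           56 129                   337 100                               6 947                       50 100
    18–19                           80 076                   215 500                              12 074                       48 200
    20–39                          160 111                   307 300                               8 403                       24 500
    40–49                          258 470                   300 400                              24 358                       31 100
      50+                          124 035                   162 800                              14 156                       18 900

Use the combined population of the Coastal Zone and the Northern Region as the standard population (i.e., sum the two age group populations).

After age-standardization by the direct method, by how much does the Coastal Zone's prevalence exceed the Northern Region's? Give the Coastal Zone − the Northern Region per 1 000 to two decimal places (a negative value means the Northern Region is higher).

Age-specific rates per 1 000 for the Coastal Zone: 26.981, 166.505, 371.582, 521.025, 860.419, 761.886.
For the Northern Region: 30.554, 138.663, 250.498, 342.980, 783.215, 748.995.
Combined standard total = 2 011 200; weights = 0.2562, 0.1925, 0.1311, 0.1650, 0.1648, 0.0903.
The Coastal Zone: 0.2562×26.981 + 0.1925×166.505 + 0.1311×371.582 + 0.1650×521.025 + 0.1648×860.419 + 0.0903×761.886 = 384.2980 per 1 000.
The Northern Region: 0.2562×30.554 + 0.1925×138.663 + 0.1311×250.498 + 0.1650×342.980 + 0.1648×783.215 + 0.0903×748.995 = 320.7140 per 1 000.
Difference = 384.2980 − 320.7140 = 63.5840.

63.58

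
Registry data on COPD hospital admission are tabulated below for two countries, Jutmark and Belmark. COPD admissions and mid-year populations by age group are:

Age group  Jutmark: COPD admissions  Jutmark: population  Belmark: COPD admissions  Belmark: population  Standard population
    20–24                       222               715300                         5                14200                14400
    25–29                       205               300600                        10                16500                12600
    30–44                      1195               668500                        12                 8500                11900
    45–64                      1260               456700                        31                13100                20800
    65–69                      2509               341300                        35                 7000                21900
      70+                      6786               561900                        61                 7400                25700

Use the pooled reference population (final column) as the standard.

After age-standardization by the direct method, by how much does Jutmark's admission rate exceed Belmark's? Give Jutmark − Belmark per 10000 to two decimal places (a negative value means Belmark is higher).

Age-specific rates per 10000 for Jutmark: 3.10, 6.82, 17.88, 27.59, 73.51, 120.77.
For Belmark: 3.52, 6.06, 14.12, 23.66, 50.00, 82.43.
Standard total = 107300; weights = 0.1342, 0.1174, 0.1109, 0.1938, 0.2041, 0.2395.
Jutmark: 0.1342×3.10 + 0.1174×6.82 + 0.1109×17.88 + 0.1938×27.59 + 0.2041×73.51 + 0.2395×120.77 = 52.4780 per 10000.
Belmark: 0.1342×3.52 + 0.1174×6.06 + 0.1109×14.12 + 0.1938×23.66 + 0.2041×50.00 + 0.2395×82.43 = 37.2861 per 10000.
Difference = 52.4780 − 37.2861 = 15.1920.

15.19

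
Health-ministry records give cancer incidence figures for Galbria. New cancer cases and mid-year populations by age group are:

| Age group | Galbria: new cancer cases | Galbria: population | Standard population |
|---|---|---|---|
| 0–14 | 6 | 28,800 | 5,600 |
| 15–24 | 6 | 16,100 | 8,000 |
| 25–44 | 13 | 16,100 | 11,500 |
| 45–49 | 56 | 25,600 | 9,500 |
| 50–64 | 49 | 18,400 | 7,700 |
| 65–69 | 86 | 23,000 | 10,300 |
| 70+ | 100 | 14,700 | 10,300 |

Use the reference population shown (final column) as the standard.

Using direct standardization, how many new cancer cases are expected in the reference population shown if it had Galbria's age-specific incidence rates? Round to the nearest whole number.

Age-specific rates per 100,000 for Galbria: 20.83, 37.27, 80.75, 218.75, 266.30, 373.91, 680.27.
Expected new cancer cases = Σ (standard pop × age-specific rate ÷ 100,000)
= 5,600×20.83/100,000 + 8,000×37.27/100,000 + 11,500×80.75/100,000 + 9,500×218.75/100,000 + 7,700×266.30/100,000 + 10,300×373.91/100,000 + 10,300×680.27/100,000
= 1.17 + 2.98 + 9.29 + 20.78 + 20.51 + 38.51 + 70.07 = 163.30.

163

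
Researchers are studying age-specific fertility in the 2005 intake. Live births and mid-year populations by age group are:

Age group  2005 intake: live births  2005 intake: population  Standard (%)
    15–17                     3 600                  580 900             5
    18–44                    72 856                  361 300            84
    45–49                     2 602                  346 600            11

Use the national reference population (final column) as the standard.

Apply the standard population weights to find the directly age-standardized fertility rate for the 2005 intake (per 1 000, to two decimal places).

Age-specific rates per 1 000 for the 2005 intake: 6.197, 201.650, 7.507.
Standard weights: 0.05, 0.84, 0.11.
Standardized rate: 0.0500×6.197 + 0.8400×201.650 + 0.1100×7.507 = 170.5213 per 1 000.

170.52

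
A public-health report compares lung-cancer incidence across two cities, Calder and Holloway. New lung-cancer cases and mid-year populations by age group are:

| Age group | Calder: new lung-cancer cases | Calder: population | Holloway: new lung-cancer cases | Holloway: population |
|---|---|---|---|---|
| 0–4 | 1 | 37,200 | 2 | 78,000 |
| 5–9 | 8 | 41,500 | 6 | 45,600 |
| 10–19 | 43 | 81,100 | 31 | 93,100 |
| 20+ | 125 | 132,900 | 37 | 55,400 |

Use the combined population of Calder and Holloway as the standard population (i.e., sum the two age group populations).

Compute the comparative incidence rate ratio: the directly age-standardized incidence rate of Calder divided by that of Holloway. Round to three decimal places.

1.460

Age-specific rates per 100,000 for Calder: 2.69, 19.28, 53.02, 94.06.
For Holloway: 2.56, 13.16, 33.30, 66.79.
Combined standard total = 564,800; weights = 0.2040, 0.1542, 0.3084, 0.3334.
Calder: 0.2040×2.69 + 0.1542×19.28 + 0.3084×53.02 + 0.3334×94.06 = 51.2317 per 100,000.
Holloway: 0.2040×2.56 + 0.1542×13.16 + 0.3084×33.30 + 0.3334×66.79 = 35.0883 per 100,000.
Ratio = 51.2317 ÷ 35.0883 = 1.46008.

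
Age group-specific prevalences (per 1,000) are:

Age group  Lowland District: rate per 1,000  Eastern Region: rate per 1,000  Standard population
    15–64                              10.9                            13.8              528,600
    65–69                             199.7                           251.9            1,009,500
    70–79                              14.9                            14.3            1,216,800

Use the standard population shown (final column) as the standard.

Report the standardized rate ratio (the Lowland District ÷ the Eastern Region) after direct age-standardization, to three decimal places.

Standard total = 2,754,900; weights = 0.1919, 0.3664, 0.4417.
The Lowland District: 0.1919×10.9 + 0.3664×199.7 + 0.4417×14.9 = 81.8502 per 1,000.
The Eastern Region: 0.1919×13.8 + 0.3664×251.9 + 0.4417×14.3 = 101.2697 per 1,000.
Ratio = 81.8502 ÷ 101.2697 = 0.80824.

0.808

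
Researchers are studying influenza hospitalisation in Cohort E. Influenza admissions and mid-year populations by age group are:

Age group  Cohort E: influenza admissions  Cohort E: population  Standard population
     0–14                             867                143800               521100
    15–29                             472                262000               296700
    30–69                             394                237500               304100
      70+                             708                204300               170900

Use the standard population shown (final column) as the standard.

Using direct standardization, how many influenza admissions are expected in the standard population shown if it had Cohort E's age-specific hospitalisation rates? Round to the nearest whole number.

4773

Age-specific rates per 100000 for Cohort E: 602.92, 180.15, 165.89, 346.55.
Expected influenza admissions = Σ (standard pop × age-specific rate ÷ 100000)
= 521100×602.92/100000 + 296700×180.15/100000 + 304100×165.89/100000 + 170900×346.55/100000
= 3141.82 + 534.51 + 504.49 + 592.25 = 4773.07.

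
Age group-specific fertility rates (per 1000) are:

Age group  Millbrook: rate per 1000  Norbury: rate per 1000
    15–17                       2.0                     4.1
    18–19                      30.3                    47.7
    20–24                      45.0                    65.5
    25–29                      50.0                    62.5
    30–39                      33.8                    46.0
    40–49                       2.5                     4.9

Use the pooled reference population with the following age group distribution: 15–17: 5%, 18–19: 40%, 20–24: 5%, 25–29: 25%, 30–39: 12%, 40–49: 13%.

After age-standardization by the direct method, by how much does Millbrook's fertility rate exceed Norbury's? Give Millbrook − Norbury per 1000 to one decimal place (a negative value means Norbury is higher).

Standard weights: 0.05, 0.40, 0.05, 0.25, 0.12, 0.13.
Millbrook: 0.0500×2.0 + 0.4000×30.3 + 0.0500×45.0 + 0.2500×50.0 + 0.1200×33.8 + 0.1300×2.5 = 31.3510 per 1000.
Norbury: 0.0500×4.1 + 0.4000×47.7 + 0.0500×65.5 + 0.2500×62.5 + 0.1200×46.0 + 0.1300×4.9 = 44.3420 per 1000.
Difference = 31.3510 − 44.3420 = -12.9910.

-13.0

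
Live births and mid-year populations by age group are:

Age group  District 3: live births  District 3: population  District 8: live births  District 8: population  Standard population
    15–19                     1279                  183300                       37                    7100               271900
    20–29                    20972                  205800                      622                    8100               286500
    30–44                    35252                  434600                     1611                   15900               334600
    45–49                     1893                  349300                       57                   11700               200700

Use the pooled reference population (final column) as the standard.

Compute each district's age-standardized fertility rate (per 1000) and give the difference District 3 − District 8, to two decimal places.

Age-specific rates per 1000 for District 3: 6.978, 101.905, 81.114, 5.419.
For District 8: 5.211, 76.790, 101.321, 4.872.
Standard total = 1093700; weights = 0.2486, 0.2620, 0.3059, 0.1835.
District 3: 0.2486×6.978 + 0.2620×101.905 + 0.3059×81.114 + 0.1835×5.419 = 54.2390 per 1000.
District 8: 0.2486×5.211 + 0.2620×76.790 + 0.3059×101.321 + 0.1835×4.872 = 53.3026 per 1000.
Difference = 54.2390 − 53.3026 = 0.9365.

0.94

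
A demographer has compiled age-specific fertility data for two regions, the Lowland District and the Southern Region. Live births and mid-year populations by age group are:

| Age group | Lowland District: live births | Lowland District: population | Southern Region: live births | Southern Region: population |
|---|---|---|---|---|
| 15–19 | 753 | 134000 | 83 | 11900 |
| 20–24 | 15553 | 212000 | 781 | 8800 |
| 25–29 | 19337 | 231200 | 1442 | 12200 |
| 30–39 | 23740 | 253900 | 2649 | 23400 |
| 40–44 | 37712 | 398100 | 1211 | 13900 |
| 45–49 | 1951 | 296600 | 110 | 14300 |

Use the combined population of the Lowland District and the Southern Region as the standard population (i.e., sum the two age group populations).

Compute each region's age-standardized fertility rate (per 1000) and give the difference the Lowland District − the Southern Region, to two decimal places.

Age-specific rates per 1000 for the Lowland District: 5.619, 73.363, 83.638, 93.501, 94.730, 6.578.
For the Southern Region: 6.975, 88.750, 118.197, 113.205, 87.122, 7.692.
Combined standard total = 1610300; weights = 0.0906, 0.1371, 0.1512, 0.1722, 0.2559, 0.1931.
The Lowland District: 0.0906×5.619 + 0.1371×73.363 + 0.1512×83.638 + 0.1722×93.501 + 0.2559×94.730 + 0.1931×6.578 = 64.8187 per 1000.
The Southern Region: 0.0906×6.975 + 0.1371×88.750 + 0.1512×118.197 + 0.1722×113.205 + 0.2559×87.122 + 0.1931×7.692 = 73.9368 per 1000.
Difference = 64.8187 − 73.9368 = -9.1181.

-9.12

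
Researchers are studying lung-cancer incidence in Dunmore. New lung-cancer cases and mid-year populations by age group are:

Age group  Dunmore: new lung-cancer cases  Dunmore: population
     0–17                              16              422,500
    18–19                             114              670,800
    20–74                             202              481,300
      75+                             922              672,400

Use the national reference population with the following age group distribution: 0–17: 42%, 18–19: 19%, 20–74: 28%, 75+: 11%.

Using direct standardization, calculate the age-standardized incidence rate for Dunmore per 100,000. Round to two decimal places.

31.65

Age-specific rates per 100,000 for Dunmore: 3.79, 16.99, 41.97, 137.12.
Standard weights: 0.42, 0.19, 0.28, 0.11.
Standardized rate: 0.4200×3.79 + 0.1900×16.99 + 0.2800×41.97 + 0.1100×137.12 = 31.6543 per 100,000.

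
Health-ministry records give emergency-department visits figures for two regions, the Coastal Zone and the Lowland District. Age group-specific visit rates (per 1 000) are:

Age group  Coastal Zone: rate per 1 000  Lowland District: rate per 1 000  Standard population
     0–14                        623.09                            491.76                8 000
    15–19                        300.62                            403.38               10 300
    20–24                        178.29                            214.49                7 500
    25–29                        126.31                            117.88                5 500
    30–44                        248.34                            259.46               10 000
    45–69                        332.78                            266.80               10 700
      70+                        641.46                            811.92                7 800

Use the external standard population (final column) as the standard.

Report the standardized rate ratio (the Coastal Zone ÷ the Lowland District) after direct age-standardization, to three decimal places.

Standard total = 59 800; weights = 0.1338, 0.1722, 0.1254, 0.0920, 0.1672, 0.1789, 0.1304.
The Coastal Zone: 0.1338×623.09 + 0.1722×300.62 + 0.1254×178.29 + 0.0920×126.31 + 0.1672×248.34 + 0.1789×332.78 + 0.1304×641.46 = 353.8548 per 1 000.
The Lowland District: 0.1338×491.76 + 0.1722×403.38 + 0.1254×214.49 + 0.0920×117.88 + 0.1672×259.46 + 0.1789×266.80 + 0.1304×811.92 = 370.0375 per 1 000.
Ratio = 353.8548 ÷ 370.0375 = 0.95627.

0.956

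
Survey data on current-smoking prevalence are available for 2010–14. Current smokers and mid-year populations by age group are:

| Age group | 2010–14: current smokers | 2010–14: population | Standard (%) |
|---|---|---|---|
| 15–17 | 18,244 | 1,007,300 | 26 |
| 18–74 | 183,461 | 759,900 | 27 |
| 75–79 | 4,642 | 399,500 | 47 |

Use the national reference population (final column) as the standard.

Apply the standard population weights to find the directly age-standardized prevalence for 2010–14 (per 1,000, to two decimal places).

75.36

Age-specific rates per 1,000 for 2010–14: 18.112, 241.428, 11.620.
Standard weights: 0.26, 0.27, 0.47.
Standardized rate: 0.2600×18.112 + 0.2700×241.428 + 0.4700×11.620 = 75.3558 per 1,000.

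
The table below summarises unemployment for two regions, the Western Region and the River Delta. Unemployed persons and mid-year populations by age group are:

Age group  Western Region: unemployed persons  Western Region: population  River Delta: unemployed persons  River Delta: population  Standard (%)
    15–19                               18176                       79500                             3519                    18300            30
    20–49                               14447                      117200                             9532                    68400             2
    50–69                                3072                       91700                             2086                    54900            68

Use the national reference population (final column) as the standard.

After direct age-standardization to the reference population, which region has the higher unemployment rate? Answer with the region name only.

Western Region

Age-specific rates per 1000 for the Western Region: 228.629, 123.268, 33.501.
For the River Delta: 192.295, 139.357, 37.996.
Standard weights: 0.30, 0.02, 0.68.
The Western Region: 0.3000×228.629 + 0.0200×123.268 + 0.6800×33.501 = 93.8344 per 1000.
The River Delta: 0.3000×192.295 + 0.0200×139.357 + 0.6800×37.996 = 86.3132 per 1000.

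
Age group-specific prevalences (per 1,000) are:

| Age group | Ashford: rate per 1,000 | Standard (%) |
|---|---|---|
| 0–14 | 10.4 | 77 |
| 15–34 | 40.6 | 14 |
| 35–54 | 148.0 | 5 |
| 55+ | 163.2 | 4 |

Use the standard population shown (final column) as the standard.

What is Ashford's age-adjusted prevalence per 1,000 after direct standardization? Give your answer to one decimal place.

27.6

Standard weights: 0.77, 0.14, 0.05, 0.04.
Standardized rate: 0.7700×10.4 + 0.1400×40.6 + 0.0500×148.0 + 0.0400×163.2 = 27.6200 per 1,000.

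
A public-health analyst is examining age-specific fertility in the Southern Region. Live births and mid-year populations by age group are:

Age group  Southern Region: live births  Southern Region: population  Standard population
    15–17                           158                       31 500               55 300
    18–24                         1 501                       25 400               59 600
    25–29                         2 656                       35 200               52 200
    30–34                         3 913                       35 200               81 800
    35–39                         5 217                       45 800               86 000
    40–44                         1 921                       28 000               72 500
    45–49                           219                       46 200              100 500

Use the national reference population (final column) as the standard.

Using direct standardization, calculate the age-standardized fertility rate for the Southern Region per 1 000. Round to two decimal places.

63.16

Age-specific rates per 1 000 for the Southern Region: 5.016, 59.094, 75.455, 111.165, 113.908, 68.607, 4.740.
Standard total = 507 900; weights = 0.1089, 0.1173, 0.1028, 0.1611, 0.1693, 0.1427, 0.1979.
Standardized rate: 0.1089×5.016 + 0.1173×59.094 + 0.1028×75.455 + 0.1611×111.165 + 0.1693×113.908 + 0.1427×68.607 + 0.1979×4.740 = 63.1580 per 1 000.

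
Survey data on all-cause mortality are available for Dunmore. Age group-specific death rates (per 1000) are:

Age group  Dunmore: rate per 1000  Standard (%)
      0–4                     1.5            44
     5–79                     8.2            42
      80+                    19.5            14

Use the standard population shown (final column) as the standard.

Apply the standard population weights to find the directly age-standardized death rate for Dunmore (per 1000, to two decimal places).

Standard weights: 0.44, 0.42, 0.14.
Standardized rate: 0.4400×1.5 + 0.4200×8.2 + 0.1400×19.5 = 6.8340 per 1000.

6.83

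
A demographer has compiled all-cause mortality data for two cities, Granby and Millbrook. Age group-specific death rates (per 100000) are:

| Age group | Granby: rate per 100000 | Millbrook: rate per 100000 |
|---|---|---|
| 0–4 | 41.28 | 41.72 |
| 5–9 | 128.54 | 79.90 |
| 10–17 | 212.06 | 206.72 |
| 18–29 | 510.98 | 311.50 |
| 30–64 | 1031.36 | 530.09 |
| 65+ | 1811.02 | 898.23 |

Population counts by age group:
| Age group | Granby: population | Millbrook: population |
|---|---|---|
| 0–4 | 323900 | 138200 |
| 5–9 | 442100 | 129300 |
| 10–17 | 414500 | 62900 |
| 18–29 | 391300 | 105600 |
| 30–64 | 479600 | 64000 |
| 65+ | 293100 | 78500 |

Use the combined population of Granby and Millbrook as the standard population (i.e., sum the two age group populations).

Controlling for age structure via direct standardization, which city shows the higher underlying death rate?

Combined standard total = 2923000; weights = 0.1581, 0.1955, 0.1633, 0.1700, 0.1860, 0.1271.
Granby: 0.1581×41.28 + 0.1955×128.54 + 0.1633×212.06 + 0.1700×510.98 + 0.1860×1031.36 + 0.1271×1811.02 = 575.1929 per 100000.
Millbrook: 0.1581×41.72 + 0.1955×79.90 + 0.1633×206.72 + 0.1700×311.50 + 0.1860×530.09 + 0.1271×898.23 = 321.7056 per 100000.

Granby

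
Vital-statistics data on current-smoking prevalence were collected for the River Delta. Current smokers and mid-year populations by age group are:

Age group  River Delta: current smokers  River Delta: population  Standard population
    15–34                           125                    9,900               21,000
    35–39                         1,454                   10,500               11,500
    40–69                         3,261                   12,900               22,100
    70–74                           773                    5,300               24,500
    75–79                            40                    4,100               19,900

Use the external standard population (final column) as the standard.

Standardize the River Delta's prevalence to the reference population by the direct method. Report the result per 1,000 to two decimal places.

Age-specific rates per 1,000 for the River Delta: 12.626, 138.476, 252.791, 145.849, 9.756.
Standard total = 99,000; weights = 0.2121, 0.1162, 0.2232, 0.2475, 0.2010.
Standardized rate: 0.2121×12.626 + 0.1162×138.476 + 0.2232×252.791 + 0.2475×145.849 + 0.2010×9.756 = 113.2500 per 1,000.

113.25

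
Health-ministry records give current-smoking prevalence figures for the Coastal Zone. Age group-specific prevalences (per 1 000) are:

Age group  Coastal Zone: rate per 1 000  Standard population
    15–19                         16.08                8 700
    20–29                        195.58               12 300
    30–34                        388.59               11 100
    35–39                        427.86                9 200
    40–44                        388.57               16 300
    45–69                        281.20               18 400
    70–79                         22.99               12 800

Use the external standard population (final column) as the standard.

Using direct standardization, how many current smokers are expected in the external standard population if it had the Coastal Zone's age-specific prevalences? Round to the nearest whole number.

Expected current smokers = Σ (standard pop × age-specific rate ÷ 1 000)
= 8 700×16.08/1 000 + 12 300×195.58/1 000 + 11 100×388.59/1 000 + 9 200×427.86/1 000 + 16 300×388.57/1 000 + 18 400×281.20/1 000 + 12 800×22.99/1 000
= 139.90 + 2405.63 + 4313.35 + 3936.31 + 6333.69 + 5174.08 + 294.27 = 22597.23.

22597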